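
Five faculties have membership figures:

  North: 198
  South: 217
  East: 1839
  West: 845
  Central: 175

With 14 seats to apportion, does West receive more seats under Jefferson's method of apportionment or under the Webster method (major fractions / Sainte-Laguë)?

Jefferson

Jefferson: North 0, South 1, East 9, West 4, Central 0.
Webster: North 1, South 1, East 8, West 3, Central 1.
West gets 4 under Jefferson and 3 under Webster.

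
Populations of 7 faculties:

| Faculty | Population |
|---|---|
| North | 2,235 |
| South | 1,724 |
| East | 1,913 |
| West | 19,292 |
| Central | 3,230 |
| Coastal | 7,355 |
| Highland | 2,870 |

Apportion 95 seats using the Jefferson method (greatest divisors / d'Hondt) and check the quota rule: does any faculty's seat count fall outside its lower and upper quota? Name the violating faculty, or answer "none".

West

Standard quotas: North 5.498, South 4.241, East 4.706, West 47.457, Central 7.946, Coastal 18.093, Highland 7.060.
Jefferson allocation: North 5, South 4, East 4, West 49, Central 8, Coastal 18, Highland 7.
West has quota 47.457 (lower 47, upper 48) but receives 49 — outside the quota interval.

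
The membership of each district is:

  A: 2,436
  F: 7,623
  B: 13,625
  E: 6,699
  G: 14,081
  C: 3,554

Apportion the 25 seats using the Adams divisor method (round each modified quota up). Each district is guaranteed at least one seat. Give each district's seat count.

A: 2, F: 4, B: 7, E: 3, G: 7, C: 2

Standard divisor 48018/25 ≈ 1920.72; standard quotas: A 1.268, F 3.969, B 7.094, E 3.488, G 7.331, C 1.850.
Rounding up gives 2, 4, 8, 4, 8, 2 = 28 seats, so the divisor must be adjusted.
With modified divisor 2250: modified quotas A 1.083, F 3.388, B 6.056, E 2.977, G 6.258, C 1.580.
Rounding up: A 2, F 4, B 7, E 3, G 7, C 2 (total 25).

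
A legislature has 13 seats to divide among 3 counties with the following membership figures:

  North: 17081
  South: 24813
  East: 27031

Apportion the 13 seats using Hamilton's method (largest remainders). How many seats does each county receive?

Total 68925; standard divisor 68925/13 ≈ 5301.923.
Standard quotas: North 3.2217, South 4.6800, East 5.0983.
Lower quotas: North 3, South 4, East 5 (sum 12, leaving 1 seat).
Remainders in descending order: South 0.6800, North 0.2217, East 0.0983.
The surplus seat goes to South.

North=3, South=5, East=5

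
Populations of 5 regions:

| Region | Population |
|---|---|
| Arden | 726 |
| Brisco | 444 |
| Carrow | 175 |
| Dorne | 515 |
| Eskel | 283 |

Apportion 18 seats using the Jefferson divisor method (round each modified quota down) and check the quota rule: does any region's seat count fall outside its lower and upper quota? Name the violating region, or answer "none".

Standard quotas: Arden 6.098, Brisco 3.729, Carrow 1.470, Dorne 4.326, Eskel 2.377.
Jefferson allocation: Arden 7, Brisco 4, Carrow 1, Dorne 4, Eskel 2.
Every allocation lies between the lower and upper quota.

none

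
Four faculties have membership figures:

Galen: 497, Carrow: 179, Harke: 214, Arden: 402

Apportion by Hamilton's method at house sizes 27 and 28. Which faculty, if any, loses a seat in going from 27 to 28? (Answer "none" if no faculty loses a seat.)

Harke

At 27 seats: Galen 10, Carrow 4, Harke 5, Arden 8.
At 28 seats: Galen 11, Carrow 4, Harke 4, Arden 9.
Harke drops from 5 to 4.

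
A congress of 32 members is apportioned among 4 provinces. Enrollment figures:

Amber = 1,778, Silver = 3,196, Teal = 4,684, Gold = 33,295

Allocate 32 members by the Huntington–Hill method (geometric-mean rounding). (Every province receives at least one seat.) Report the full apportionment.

With divisor 1329: modified quotas Amber 1.338, Silver 2.405, Teal 3.524, Gold 25.053.
Geometric-mean thresholds: Amber √(1·2)=1.414, Silver √(2·3)=2.449, Teal √(3·4)=3.464, Gold √(25·26)=25.495.
Each quota rounded against its threshold gives Amber 1, Silver 2, Teal 4, Gold 25 (total 32).

Amber=1, Silver=2, Teal=4, Gold=25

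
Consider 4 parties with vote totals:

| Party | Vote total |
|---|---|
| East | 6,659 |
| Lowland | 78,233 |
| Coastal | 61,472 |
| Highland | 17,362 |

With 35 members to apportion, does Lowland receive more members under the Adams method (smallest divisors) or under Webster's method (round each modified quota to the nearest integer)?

Webster

Adams: East 2, Lowland 16, Coastal 13, Highland 4.
Webster: East 1, Lowland 17, Coastal 13, Highland 4.
Lowland gets 16 under Adams and 17 under Webster.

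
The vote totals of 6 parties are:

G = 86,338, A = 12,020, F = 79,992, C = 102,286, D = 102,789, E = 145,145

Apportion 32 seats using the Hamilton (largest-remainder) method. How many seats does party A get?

Total 528570; standard divisor 528570/32 ≈ 16517.812.
Standard quotas: G 5.2270, A 0.7277, F 4.8428, C 6.1925, D 6.2229, E 8.7872.
Lower quotas: G 5, A 0, F 4, C 6, D 6, E 8 (sum 29, leaving 3 seats).
Remainders in descending order: F 0.8428, E 0.7872, A 0.7277, G 0.2270, D 0.2229, C 0.1925.
Largest remainders: F, E, A receive the extra seats.
A receives 1.

1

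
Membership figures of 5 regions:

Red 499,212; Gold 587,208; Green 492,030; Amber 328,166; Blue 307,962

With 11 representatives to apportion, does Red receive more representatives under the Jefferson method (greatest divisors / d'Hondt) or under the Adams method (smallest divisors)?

Jefferson

Jefferson: Red 3, Gold 3, Green 2, Amber 2, Blue 1.
Adams: Red 2, Gold 3, Green 2, Amber 2, Blue 2.
Red gets 3 under Jefferson and 2 under Adams.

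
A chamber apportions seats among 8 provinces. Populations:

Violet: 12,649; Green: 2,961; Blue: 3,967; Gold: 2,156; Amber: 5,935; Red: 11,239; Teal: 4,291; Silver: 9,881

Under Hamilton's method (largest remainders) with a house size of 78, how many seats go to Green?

4

Standard divisor: 53079 ÷ 78 ≈ 680.5.
Standard quotas: Violet 18.5878, Green 4.3512, Blue 5.8295, Gold 3.1683, Amber 8.7215, Red 16.5158, Teal 6.3057, Silver 14.5202.
Lower quotas: Violet 18, Green 4, Blue 5, Gold 3, Amber 8, Red 16, Teal 6, Silver 14 (sum 74, leaving 4 seats).
Remainders in descending order: Blue 0.8295, Amber 0.7215, Violet 0.5878, Silver 0.5202, Red 0.5158, Green 0.3512, Teal 0.3057, Gold 0.1683.
Largest remainders: Blue, Amber, Violet, Silver receive the extra seats.
Green receives 4.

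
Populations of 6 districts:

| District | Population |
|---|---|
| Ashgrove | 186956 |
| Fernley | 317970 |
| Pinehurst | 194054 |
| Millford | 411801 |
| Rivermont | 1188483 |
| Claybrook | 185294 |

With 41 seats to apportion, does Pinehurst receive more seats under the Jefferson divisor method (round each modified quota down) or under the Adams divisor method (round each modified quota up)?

Adams

Jefferson: Ashgrove 3, Fernley 5, Pinehurst 3, Millford 7, Rivermont 20, Claybrook 3.
Adams: Ashgrove 3, Fernley 5, Pinehurst 4, Millford 7, Rivermont 19, Claybrook 3.
Pinehurst gets 3 under Jefferson and 4 under Adams.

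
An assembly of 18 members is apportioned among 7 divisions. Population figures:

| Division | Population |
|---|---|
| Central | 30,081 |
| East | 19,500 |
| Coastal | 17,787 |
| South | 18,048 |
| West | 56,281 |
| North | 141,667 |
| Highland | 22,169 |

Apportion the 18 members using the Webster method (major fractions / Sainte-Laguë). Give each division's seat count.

Standard divisor 305533/18 ≈ 16974.056; standard quotas: Central 1.772, East 1.149, Coastal 1.048, South 1.063, West 3.316, North 8.346, Highland 1.306.
Rounding to the nearest integer gives 2, 1, 1, 1, 3, 8, 1 = 17 seats, so the divisor must be adjusted.
With modified divisor 16400: modified quotas Central 1.834, East 1.189, Coastal 1.085, South 1.100, West 3.432, North 8.638, Highland 1.352.
Rounding to the nearest integer: Central 2, East 1, Coastal 1, South 1, West 3, North 9, Highland 1 (total 18).

Central: 2; East: 1; Coastal: 1; South: 1; West: 3; North: 9; Highland: 1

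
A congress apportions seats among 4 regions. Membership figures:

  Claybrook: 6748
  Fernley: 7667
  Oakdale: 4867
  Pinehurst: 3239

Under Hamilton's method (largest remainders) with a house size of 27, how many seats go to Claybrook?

8

The standard divisor is 22521/27 ≈ 834.111.
Standard quotas: Claybrook 8.0900, Fernley 9.1918, Oakdale 5.8350, Pinehurst 3.8832.
Lower quotas: Claybrook 8, Fernley 9, Oakdale 5, Pinehurst 3 (sum 25, leaving 2 seats).
Remainders in descending order: Pinehurst 0.8832, Oakdale 0.8350, Fernley 0.1918, Claybrook 0.0900.
Largest remainders: Pinehurst, Oakdale receive the extra seats.
Claybrook receives 8.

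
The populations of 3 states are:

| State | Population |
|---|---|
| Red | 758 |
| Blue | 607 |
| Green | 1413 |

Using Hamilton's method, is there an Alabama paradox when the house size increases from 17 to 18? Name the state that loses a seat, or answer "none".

none

At 17 seats: Red 4, Blue 4, Green 9.
At 18 seats: Red 5, Blue 4, Green 9.
No state's allocation decreased.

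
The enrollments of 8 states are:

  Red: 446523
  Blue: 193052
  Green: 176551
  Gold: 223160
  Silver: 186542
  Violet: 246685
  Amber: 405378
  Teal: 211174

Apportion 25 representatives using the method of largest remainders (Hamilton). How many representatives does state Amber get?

The standard divisor is 2089065/25 ≈ 83562.6.
Standard quotas: Red 5.3436, Blue 2.3103, Green 2.1128, Gold 2.6706, Silver 2.2324, Violet 2.9521, Amber 4.8512, Teal 2.5271.
Lower quotas: Red 5, Blue 2, Green 2, Gold 2, Silver 2, Violet 2, Amber 4, Teal 2 (sum 21, leaving 4 seats).
Remainders in descending order: Violet 0.9521, Amber 0.8512, Gold 0.6706, Teal 0.5271, Red 0.3436, Blue 0.3103, Silver 0.2324, Green 0.1128.
The surplus seats go to Violet, Amber, Gold, Teal.
Amber receives 5.

5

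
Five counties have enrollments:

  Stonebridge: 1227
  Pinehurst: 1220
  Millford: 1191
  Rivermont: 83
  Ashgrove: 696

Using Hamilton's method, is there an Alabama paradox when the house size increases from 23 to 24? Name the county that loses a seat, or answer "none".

At 23 seats: Stonebridge 6, Pinehurst 6, Millford 6, Rivermont 1, Ashgrove 4.
At 24 seats: Stonebridge 7, Pinehurst 7, Millford 6, Rivermont 0, Ashgrove 4.
Rivermont drops from 1 to 0.

Rivermont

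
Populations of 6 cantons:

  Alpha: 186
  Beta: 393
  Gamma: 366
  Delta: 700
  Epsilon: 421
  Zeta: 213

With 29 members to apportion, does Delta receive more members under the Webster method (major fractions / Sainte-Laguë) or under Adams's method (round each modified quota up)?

Webster: Alpha 2, Beta 5, Gamma 5, Delta 9, Epsilon 5, Zeta 3.
Adams: Alpha 3, Beta 5, Gamma 5, Delta 8, Epsilon 5, Zeta 3.
Delta gets 9 under Webster and 8 under Adams.

Webster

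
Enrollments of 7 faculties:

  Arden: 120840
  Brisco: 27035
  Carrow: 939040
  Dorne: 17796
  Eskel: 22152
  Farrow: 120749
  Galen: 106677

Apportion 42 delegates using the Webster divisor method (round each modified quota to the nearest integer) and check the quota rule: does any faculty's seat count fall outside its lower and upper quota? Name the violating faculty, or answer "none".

Carrow

Standard quotas: Arden 3.748, Brisco 0.838, Carrow 29.122, Dorne 0.552, Eskel 0.687, Farrow 3.745, Galen 3.308.
Webster allocation: Arden 4, Brisco 1, Carrow 28, Dorne 1, Eskel 1, Farrow 4, Galen 3.
Carrow has quota 29.122 (lower 29, upper 30) but receives 28 — outside the quota interval.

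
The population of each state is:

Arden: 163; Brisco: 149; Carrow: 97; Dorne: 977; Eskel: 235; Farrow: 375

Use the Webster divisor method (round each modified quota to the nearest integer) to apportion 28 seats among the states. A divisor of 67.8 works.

Arden: 2, Brisco: 2, Carrow: 1, Dorne: 14, Eskel: 3, Farrow: 6

With modified divisor 67.8: modified quotas Arden 2.404, Brisco 2.198, Carrow 1.431, Dorne 14.410, Eskel 3.466, Farrow 5.531.
Rounding to the nearest integer: Arden 2, Brisco 2, Carrow 1, Dorne 14, Eskel 3, Farrow 6 (total 28).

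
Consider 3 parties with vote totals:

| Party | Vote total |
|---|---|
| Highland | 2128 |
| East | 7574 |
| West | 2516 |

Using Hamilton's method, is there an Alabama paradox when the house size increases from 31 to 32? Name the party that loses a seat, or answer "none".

Highland

At 31 seats: Highland 6, East 19, West 6.
At 32 seats: Highland 5, East 20, West 7.
Highland drops from 6 to 5.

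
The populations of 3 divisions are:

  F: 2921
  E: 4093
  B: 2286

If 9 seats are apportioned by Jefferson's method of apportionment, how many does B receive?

Standard divisor 9300/9 ≈ 1033.333; standard quotas: F 2.827, E 3.961, B 2.212.
Rounding down gives 2, 3, 2 = 7 seats, so the divisor must be adjusted.
With modified divisor 900: modified quotas F 3.246, E 4.548, B 2.540.
Rounding down: F 3, E 4, B 2 (total 9).
B receives 2.

2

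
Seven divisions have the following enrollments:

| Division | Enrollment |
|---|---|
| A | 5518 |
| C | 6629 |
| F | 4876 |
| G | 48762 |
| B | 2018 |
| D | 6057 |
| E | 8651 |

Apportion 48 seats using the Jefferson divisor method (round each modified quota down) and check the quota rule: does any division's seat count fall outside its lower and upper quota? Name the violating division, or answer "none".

Standard quotas: A 3.210, C 3.856, F 2.837, G 28.367, B 1.174, D 3.524, E 5.033.
Jefferson allocation: A 3, C 4, F 2, G 30, B 1, D 3, E 5.
G has quota 28.367 (lower 28, upper 29) but receives 30 — outside the quota interval.

G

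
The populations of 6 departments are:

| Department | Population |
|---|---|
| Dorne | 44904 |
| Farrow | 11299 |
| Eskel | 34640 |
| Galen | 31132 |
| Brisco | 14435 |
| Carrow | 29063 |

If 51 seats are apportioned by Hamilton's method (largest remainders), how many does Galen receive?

Standard divisor: 165473 ÷ 51 ≈ 3244.569.
Standard quotas: Dorne 13.8397, Farrow 3.4824, Eskel 10.6763, Galen 9.5951, Brisco 4.4490, Carrow 8.9574.
Lower quotas: Dorne 13, Farrow 3, Eskel 10, Galen 9, Brisco 4, Carrow 8 (sum 47, leaving 4 seats).
Remainders in descending order: Carrow 0.9574, Dorne 0.8397, Eskel 0.6763, Galen 0.5951, Farrow 0.4824, Brisco 0.4490.
Largest remainders: Carrow, Dorne, Eskel, Galen receive the extra seats.
Galen receives 10.

10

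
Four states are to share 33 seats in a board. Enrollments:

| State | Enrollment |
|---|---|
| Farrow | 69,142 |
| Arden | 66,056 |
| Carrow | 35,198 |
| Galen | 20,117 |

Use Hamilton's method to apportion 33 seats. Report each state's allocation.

The standard divisor is 190513/33 ≈ 5773.121.
Standard quotas: Farrow 11.9765, Arden 11.4420, Carrow 6.0969, Galen 3.4846.
Lower quotas: Farrow 11, Arden 11, Carrow 6, Galen 3 (sum 31, leaving 2 seats).
Remainders in descending order: Farrow 0.9765, Galen 0.4846, Arden 0.4420, Carrow 0.0969.
Largest remainders: Farrow, Galen receive the extra seats.

Farrow 12, Arden 11, Carrow 6, Galen 4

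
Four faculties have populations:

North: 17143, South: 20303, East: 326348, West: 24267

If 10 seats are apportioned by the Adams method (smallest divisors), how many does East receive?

Standard divisor 388061/10 ≈ 38806.1; standard quotas: North 0.442, South 0.523, East 8.410, West 0.625.
Rounding up gives 1, 1, 9, 1 = 12 seats, so the divisor must be adjusted.
With modified divisor 50500: modified quotas North 0.339, South 0.402, East 6.462, West 0.481.
Rounding up: North 1, South 1, East 7, West 1 (total 10).
East receives 7.

7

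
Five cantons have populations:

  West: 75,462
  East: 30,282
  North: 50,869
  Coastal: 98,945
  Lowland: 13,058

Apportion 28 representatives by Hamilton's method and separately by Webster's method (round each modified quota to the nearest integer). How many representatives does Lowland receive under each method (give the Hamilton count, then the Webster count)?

Hamilton: West 8, East 3, North 5, Coastal 10, Lowland 2.
Webster: West 8, East 3, North 5, Coastal 11, Lowland 1.
Lowland gets 2 under Hamilton and 1 under Webster.

2 and 1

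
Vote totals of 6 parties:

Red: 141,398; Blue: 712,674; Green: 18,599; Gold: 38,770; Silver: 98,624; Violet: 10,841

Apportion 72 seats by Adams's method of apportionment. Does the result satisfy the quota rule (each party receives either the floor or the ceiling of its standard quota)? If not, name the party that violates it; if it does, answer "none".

Standard quotas: Red 9.972, Blue 50.262, Green 1.312, Gold 2.734, Silver 6.956, Violet 0.765.
Adams allocation: Red 10, Blue 49, Green 2, Gold 3, Silver 7, Violet 1.
Blue has quota 50.262 (lower 50, upper 51) but receives 49 — outside the quota interval.

Blue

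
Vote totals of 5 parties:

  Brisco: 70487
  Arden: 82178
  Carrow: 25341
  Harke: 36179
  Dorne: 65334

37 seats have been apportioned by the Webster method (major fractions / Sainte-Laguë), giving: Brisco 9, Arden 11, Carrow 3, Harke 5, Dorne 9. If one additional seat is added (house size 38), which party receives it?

Brisco

Priority for the next seat is population ÷ (current seats + 0.5).
Priorities: Brisco 7419.684, Arden 7145.913, Carrow 7240.286, Harke 6578.000, Dorne 6877.263.
Highest priority: Brisco.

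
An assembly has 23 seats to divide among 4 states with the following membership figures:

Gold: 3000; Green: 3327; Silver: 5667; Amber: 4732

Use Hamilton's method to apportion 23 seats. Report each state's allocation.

Total 16726; standard divisor 16726/23 ≈ 727.217.
Standard quotas: Gold 4.1253, Green 4.5750, Silver 7.7927, Amber 6.5070.
Lower quotas: Gold 4, Green 4, Silver 7, Amber 6 (sum 21, leaving 2 seats).
Remainders in descending order: Silver 0.7927, Green 0.5750, Amber 0.5070, Gold 0.1253.
The surplus seats go to Silver, Green.

Gold: 4, Green: 5, Silver: 8, Amber: 6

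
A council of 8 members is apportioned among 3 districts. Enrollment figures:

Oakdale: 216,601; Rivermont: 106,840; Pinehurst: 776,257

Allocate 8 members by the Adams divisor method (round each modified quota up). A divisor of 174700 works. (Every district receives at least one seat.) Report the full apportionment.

Oakdale 2, Rivermont 1, Pinehurst 5

With modified divisor 174700: modified quotas Oakdale 1.240, Rivermont 0.612, Pinehurst 4.443.
Rounding up: Oakdale 2, Rivermont 1, Pinehurst 5 (total 8).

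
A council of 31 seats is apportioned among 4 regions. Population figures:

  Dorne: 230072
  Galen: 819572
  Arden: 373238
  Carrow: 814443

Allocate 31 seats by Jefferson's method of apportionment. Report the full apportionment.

Dorne 3, Galen 12, Arden 5, Carrow 11

Standard divisor 2237325/31 ≈ 72171.774; standard quotas: Dorne 3.188, Galen 11.356, Arden 5.172, Carrow 11.285.
Rounding down gives 3, 11, 5, 11 = 30 seats, so the divisor must be adjusted.
With modified divisor 68100: modified quotas Dorne 3.378, Galen 12.035, Arden 5.481, Carrow 11.960.
Rounding down: Dorne 3, Galen 12, Arden 5, Carrow 11 (total 31).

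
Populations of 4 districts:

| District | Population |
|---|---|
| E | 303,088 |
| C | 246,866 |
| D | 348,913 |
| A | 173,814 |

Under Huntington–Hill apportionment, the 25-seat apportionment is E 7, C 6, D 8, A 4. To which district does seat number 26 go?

D

Priority for the next seat is population ÷ (√(s·(s+1))).
Priorities: E 40501.838, C 38092.251, D 41119.791, A 38865.992.
Highest priority: D.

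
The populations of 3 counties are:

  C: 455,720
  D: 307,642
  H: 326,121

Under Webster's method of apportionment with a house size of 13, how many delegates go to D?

4

Standard divisor 1089483/13 ≈ 83806.385; standard quotas: C 5.438, D 3.671, H 3.891.
Rounding to the nearest integer gives C 5, D 4, H 4 — total 13, matching the house size, so no adjustment is needed.
D receives 4.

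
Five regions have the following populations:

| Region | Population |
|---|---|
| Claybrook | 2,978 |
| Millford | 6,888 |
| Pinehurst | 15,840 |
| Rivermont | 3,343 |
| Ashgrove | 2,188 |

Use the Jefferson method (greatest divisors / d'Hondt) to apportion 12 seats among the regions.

Standard divisor 31237/12 ≈ 2603.083; standard quotas: Claybrook 1.144, Millford 2.646, Pinehurst 6.085, Rivermont 1.284, Ashgrove 0.841.
Rounding down gives 1, 2, 6, 1, 0 = 10 seats, so the divisor must be adjusted.
With modified divisor 2240.4: modified quotas Claybrook 1.329, Millford 3.074, Pinehurst 7.070, Rivermont 1.492, Ashgrove 0.977.
Rounding down: Claybrook 1, Millford 3, Pinehurst 7, Rivermont 1, Ashgrove 0 (total 12).

Claybrook: 1, Millford: 3, Pinehurst: 7, Rivermont: 1, Ashgrove: 0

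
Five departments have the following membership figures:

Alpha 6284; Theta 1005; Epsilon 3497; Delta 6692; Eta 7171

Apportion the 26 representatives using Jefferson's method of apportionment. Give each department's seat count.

Standard divisor 24649/26 ≈ 948.038; standard quotas: Alpha 6.628, Theta 1.060, Epsilon 3.689, Delta 7.059, Eta 7.564.
Rounding down gives 6, 1, 3, 7, 7 = 24 seats, so the divisor must be adjusted.
With modified divisor 890: modified quotas Alpha 7.061, Theta 1.129, Epsilon 3.929, Delta 7.519, Eta 8.057.
Rounding down: Alpha 7, Theta 1, Epsilon 3, Delta 7, Eta 8 (total 26).

Alpha=7, Theta=1, Epsilon=3, Delta=7, Eta=8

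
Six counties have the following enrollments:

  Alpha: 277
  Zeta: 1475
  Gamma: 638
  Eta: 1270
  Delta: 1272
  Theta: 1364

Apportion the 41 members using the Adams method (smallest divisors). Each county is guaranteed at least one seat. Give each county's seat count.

Alpha: 2; Zeta: 10; Gamma: 4; Eta: 8; Delta: 8; Theta: 9

Standard divisor 6296/41 ≈ 153.561; standard quotas: Alpha 1.804, Zeta 9.605, Gamma 4.155, Eta 8.270, Delta 8.283, Theta 8.882.
Rounding up gives 2, 10, 5, 9, 9, 9 = 44 seats, so the divisor must be adjusted.
With modified divisor 162: modified quotas Alpha 1.710, Zeta 9.105, Gamma 3.938, Eta 7.840, Delta 7.852, Theta 8.420.
Rounding up: Alpha 2, Zeta 10, Gamma 4, Eta 8, Delta 8, Theta 9 (total 41).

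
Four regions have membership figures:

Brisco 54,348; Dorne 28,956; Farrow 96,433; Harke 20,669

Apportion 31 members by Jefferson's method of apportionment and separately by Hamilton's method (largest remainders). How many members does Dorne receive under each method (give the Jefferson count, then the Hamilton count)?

Jefferson: Brisco 9, Dorne 4, Farrow 15, Harke 3.
Hamilton: Brisco 8, Dorne 5, Farrow 15, Harke 3.
Dorne gets 4 under Jefferson and 5 under Hamilton.

4 and 5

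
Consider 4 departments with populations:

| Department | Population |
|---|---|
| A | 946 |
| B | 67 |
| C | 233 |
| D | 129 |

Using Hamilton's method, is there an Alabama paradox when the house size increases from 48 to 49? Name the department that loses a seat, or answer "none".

At 48 seats: A 33, B 2, C 8, D 5.
At 49 seats: A 34, B 2, C 8, D 5.
No department's allocation decreased.

none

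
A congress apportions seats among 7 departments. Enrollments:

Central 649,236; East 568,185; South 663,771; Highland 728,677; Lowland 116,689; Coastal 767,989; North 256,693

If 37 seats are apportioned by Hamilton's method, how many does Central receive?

6

Total 3751240; standard divisor 3751240/37 ≈ 101384.865.
Standard quotas: Central 6.4037, East 5.6042, South 6.5470, Highland 7.1872, Lowland 1.1510, Coastal 7.5750, North 2.5319.
Lower quotas: Central 6, East 5, South 6, Highland 7, Lowland 1, Coastal 7, North 2 (sum 34, leaving 3 seats).
Remainders in descending order: East 0.6042, Coastal 0.5750, South 0.5470, North 0.5319, Central 0.4037, Highland 0.1872, Lowland 0.1510.
Largest remainders: East, Coastal, South receive the extra seats.
Central receives 6.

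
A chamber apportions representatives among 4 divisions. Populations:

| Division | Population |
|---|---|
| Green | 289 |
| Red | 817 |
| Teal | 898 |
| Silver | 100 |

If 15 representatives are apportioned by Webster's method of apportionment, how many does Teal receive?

6

Standard divisor 2104/15 ≈ 140.267; standard quotas: Green 2.060, Red 5.825, Teal 6.402, Silver 0.713.
Rounding to the nearest integer gives Green 2, Red 6, Teal 6, Silver 1 — total 15, matching the house size, so no adjustment is needed.
Teal receives 6.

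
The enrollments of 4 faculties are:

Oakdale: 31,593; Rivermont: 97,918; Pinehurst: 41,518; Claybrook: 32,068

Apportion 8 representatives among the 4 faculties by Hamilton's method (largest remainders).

The standard divisor is 203097/8 ≈ 25387.125.
Standard quotas: Oakdale 1.2444, Rivermont 3.8570, Pinehurst 1.6354, Claybrook 1.2632.
Lower quotas: Oakdale 1, Rivermont 3, Pinehurst 1, Claybrook 1 (sum 6, leaving 2 seats).
Remainders in descending order: Rivermont 0.8570, Pinehurst 0.6354, Claybrook 0.2632, Oakdale 0.2444.
Largest remainders: Rivermont, Pinehurst receive the extra seats.

Oakdale=1; Rivermont=4; Pinehurst=2; Claybrook=1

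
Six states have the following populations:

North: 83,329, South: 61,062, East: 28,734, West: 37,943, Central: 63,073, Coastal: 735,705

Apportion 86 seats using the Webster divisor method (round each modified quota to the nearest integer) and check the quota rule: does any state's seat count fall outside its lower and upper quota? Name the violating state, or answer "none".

Standard quotas: North 7.096, South 5.200, East 2.447, West 3.231, Central 5.371, Coastal 62.654.
Webster allocation: North 7, South 5, East 2, West 3, Central 5, Coastal 64.
Coastal has quota 62.654 (lower 62, upper 63) but receives 64 — outside the quota interval.

Coastal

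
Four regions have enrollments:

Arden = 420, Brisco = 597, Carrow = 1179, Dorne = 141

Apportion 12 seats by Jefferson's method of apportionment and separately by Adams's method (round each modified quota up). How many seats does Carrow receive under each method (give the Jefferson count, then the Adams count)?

7 and 6

Jefferson: Arden 2, Brisco 3, Carrow 7, Dorne 0.
Adams: Arden 2, Brisco 3, Carrow 6, Dorne 1.
Carrow gets 7 under Jefferson and 6 under Adams.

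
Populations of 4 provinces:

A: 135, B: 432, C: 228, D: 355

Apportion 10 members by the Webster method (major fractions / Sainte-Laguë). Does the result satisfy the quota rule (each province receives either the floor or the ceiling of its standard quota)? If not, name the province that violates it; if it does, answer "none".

Standard quotas: A 1.174, B 3.757, C 1.983, D 3.087.
Webster allocation: A 1, B 4, C 2, D 3.
Every allocation lies between the lower and upper quota.

none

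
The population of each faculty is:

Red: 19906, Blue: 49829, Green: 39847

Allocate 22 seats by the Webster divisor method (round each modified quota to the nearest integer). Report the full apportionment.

Red=4, Blue=10, Green=8

Standard divisor 109582/22 ≈ 4981; standard quotas: Red 3.996, Blue 10.004, Green 8.000.
Rounding to the nearest integer gives Red 4, Blue 10, Green 8 — total 22, matching the house size, so no adjustment is needed.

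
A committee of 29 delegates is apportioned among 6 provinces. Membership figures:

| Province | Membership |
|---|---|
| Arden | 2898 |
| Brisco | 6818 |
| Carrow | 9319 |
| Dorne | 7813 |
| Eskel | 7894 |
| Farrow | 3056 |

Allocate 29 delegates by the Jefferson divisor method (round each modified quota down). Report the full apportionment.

Arden=2; Brisco=5; Carrow=8; Dorne=6; Eskel=6; Farrow=2

Standard divisor 37798/29 ≈ 1303.379; standard quotas: Arden 2.223, Brisco 5.231, Carrow 7.150, Dorne 5.994, Eskel 6.057, Farrow 2.345.
Rounding down gives 2, 5, 7, 5, 6, 2 = 27 seats, so the divisor must be adjusted.
With modified divisor 1150: modified quotas Arden 2.520, Brisco 5.929, Carrow 8.103, Dorne 6.794, Eskel 6.864, Farrow 2.657.
Rounding down: Arden 2, Brisco 5, Carrow 8, Dorne 6, Eskel 6, Farrow 2 (total 29).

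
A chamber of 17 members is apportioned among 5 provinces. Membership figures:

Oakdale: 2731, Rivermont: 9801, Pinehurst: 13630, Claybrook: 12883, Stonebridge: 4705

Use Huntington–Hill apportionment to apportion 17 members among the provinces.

Oakdale=1, Rivermont=4, Pinehurst=5, Claybrook=5, Stonebridge=2

With divisor 2659: modified quotas Oakdale 1.027, Rivermont 3.686, Pinehurst 5.126, Claybrook 4.845, Stonebridge 1.769.
Geometric-mean thresholds: Oakdale √(1·2)=1.414, Rivermont √(3·4)=3.464, Pinehurst √(5·6)=5.477, Claybrook √(4·5)=4.472, Stonebridge √(1·2)=1.414.
Each quota rounded against its threshold gives Oakdale 1, Rivermont 4, Pinehurst 5, Claybrook 5, Stonebridge 2 (total 17).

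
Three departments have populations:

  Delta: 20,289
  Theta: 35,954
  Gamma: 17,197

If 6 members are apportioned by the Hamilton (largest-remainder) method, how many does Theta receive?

Standard divisor: 73440 ÷ 6 = 12240.
Standard quotas: Delta 1.6576, Theta 2.9374, Gamma 1.4050.
Lower quotas: Delta 1, Theta 2, Gamma 1 (sum 4, leaving 2 seats).
Remainders in descending order: Theta 0.9374, Delta 0.6576, Gamma 0.4050.
The surplus seats go to Theta, Delta.
Theta receives 3.

3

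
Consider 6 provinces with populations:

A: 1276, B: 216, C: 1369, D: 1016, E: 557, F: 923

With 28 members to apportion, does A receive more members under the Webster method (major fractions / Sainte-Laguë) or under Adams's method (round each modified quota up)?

Webster: A 7, B 1, C 7, D 5, E 3, F 5.
Adams: A 6, B 2, C 7, D 5, E 3, F 5.
A gets 7 under Webster and 6 under Adams.

Webster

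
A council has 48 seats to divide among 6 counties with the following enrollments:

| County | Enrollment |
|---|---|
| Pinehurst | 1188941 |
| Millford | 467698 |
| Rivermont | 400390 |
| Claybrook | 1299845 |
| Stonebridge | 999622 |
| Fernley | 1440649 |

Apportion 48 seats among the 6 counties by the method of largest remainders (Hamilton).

Pinehurst: 10; Millford: 4; Rivermont: 3; Claybrook: 11; Stonebridge: 8; Fernley: 12

Standard divisor: 5797145 ÷ 48 ≈ 120773.854.
Standard quotas: Pinehurst 9.8444, Millford 3.8725, Rivermont 3.3152, Claybrook 10.7626, Stonebridge 8.2768, Fernley 11.9285.
Lower quotas: Pinehurst 9, Millford 3, Rivermont 3, Claybrook 10, Stonebridge 8, Fernley 11 (sum 44, leaving 4 seats).
Remainders in descending order: Fernley 0.9285, Millford 0.8725, Pinehurst 0.8444, Claybrook 0.7626, Rivermont 0.3152, Stonebridge 0.2768.
The surplus seats go to Fernley, Millford, Pinehurst, Claybrook.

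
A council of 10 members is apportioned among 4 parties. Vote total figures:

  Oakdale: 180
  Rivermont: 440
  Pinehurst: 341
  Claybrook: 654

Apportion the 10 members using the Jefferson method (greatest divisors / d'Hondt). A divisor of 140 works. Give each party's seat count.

Oakdale 1; Rivermont 3; Pinehurst 2; Claybrook 4

With modified divisor 140: modified quotas Oakdale 1.286, Rivermont 3.143, Pinehurst 2.436, Claybrook 4.671.
Rounding down: Oakdale 1, Rivermont 3, Pinehurst 2, Claybrook 4 (total 10).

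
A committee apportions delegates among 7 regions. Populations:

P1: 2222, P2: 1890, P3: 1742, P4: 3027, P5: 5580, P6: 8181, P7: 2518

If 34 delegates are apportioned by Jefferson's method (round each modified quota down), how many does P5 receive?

Standard divisor 25160/34 ≈ 740; standard quotas: P1 3.003, P2 2.554, P3 2.354, P4 4.091, P5 7.541, P6 11.055, P7 3.403.
Rounding down gives 3, 2, 2, 4, 7, 11, 3 = 32 seats, so the divisor must be adjusted.
With modified divisor 660: modified quotas P1 3.367, P2 2.864, P3 2.639, P4 4.586, P5 8.455, P6 12.395, P7 3.815.
Rounding down: P1 3, P2 2, P3 2, P4 4, P5 8, P6 12, P7 3 (total 34).
P5 receives 8.

8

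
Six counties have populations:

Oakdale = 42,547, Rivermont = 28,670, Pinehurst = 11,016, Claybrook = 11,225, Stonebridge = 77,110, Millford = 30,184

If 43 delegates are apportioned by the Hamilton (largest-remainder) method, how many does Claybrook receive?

2

The standard divisor is 200752/43 ≈ 4668.651.
Standard quotas: Oakdale 9.1133, Rivermont 6.1410, Pinehurst 2.3596, Claybrook 2.4043, Stonebridge 16.5165, Millford 6.4653.
Lower quotas: Oakdale 9, Rivermont 6, Pinehurst 2, Claybrook 2, Stonebridge 16, Millford 6 (sum 41, leaving 2 seats).
Remainders in descending order: Stonebridge 0.5165, Millford 0.4653, Claybrook 0.4043, Pinehurst 0.3596, Rivermont 0.1410, Oakdale 0.1133.
Largest remainders: Stonebridge, Millford receive the extra seats.
Claybrook receives 2.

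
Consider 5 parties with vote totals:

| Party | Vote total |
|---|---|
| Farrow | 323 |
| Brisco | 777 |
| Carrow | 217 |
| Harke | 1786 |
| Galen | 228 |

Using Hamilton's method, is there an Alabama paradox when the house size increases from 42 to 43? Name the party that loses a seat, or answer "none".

At 42 seats: Farrow 4, Brisco 10, Carrow 3, Harke 22, Galen 3.
At 43 seats: Farrow 4, Brisco 10, Carrow 3, Harke 23, Galen 3.
No party's allocation decreased.

none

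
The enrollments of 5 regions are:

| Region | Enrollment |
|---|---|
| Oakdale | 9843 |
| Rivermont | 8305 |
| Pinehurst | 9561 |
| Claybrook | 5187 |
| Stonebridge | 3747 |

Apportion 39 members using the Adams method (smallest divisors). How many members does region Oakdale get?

Standard divisor 36643/39 ≈ 939.564; standard quotas: Oakdale 10.476, Rivermont 8.839, Pinehurst 10.176, Claybrook 5.521, Stonebridge 3.988.
Rounding up gives 11, 9, 11, 6, 4 = 41 seats, so the divisor must be adjusted.
With modified divisor 1000: modified quotas Oakdale 9.843, Rivermont 8.305, Pinehurst 9.561, Claybrook 5.187, Stonebridge 3.747.
Rounding up: Oakdale 10, Rivermont 9, Pinehurst 10, Claybrook 6, Stonebridge 4 (total 39).
Oakdale receives 10.

10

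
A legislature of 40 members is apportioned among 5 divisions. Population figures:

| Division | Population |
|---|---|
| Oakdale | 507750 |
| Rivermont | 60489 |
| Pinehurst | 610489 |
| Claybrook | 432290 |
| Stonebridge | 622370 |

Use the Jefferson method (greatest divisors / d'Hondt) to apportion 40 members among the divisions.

Standard divisor 2233388/40 ≈ 55834.7; standard quotas: Oakdale 9.094, Rivermont 1.083, Pinehurst 10.934, Claybrook 7.742, Stonebridge 11.147.
Rounding down gives 9, 1, 10, 7, 11 = 38 seats, so the divisor must be adjusted.
With modified divisor 53000: modified quotas Oakdale 9.580, Rivermont 1.141, Pinehurst 11.519, Claybrook 8.156, Stonebridge 11.743.
Rounding down: Oakdale 9, Rivermont 1, Pinehurst 11, Claybrook 8, Stonebridge 11 (total 40).

Oakdale=9, Rivermont=1, Pinehurst=11, Claybrook=8, Stonebridge=11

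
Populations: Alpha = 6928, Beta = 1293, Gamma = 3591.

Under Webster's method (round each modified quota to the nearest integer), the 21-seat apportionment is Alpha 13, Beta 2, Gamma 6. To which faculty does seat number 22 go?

Gamma

Priority for the next seat is population ÷ (current seats + 0.5).
Priorities: Alpha 513.185, Beta 517.200, Gamma 552.462.
Highest priority: Gamma.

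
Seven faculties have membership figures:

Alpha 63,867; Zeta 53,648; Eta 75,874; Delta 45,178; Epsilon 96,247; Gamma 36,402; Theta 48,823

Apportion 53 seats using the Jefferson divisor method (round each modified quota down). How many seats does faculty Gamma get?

4

Standard divisor 420039/53 ≈ 7925.264; standard quotas: Alpha 8.059, Zeta 6.769, Eta 9.574, Delta 5.701, Epsilon 12.144, Gamma 4.593, Theta 6.160.
Rounding down gives 8, 6, 9, 5, 12, 4, 6 = 50 seats, so the divisor must be adjusted.
With modified divisor 7500: modified quotas Alpha 8.516, Zeta 7.153, Eta 10.117, Delta 6.024, Epsilon 12.833, Gamma 4.854, Theta 6.510.
Rounding down: Alpha 8, Zeta 7, Eta 10, Delta 6, Epsilon 12, Gamma 4, Theta 6 (total 53).
Gamma receives 4.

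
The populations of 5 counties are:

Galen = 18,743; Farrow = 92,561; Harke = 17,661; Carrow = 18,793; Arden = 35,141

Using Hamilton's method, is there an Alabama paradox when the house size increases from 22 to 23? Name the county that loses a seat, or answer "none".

At 22 seats: Galen 2, Farrow 11, Harke 2, Carrow 3, Arden 4.
At 23 seats: Galen 2, Farrow 12, Harke 2, Carrow 2, Arden 5.
Carrow drops from 3 to 2.

Carrow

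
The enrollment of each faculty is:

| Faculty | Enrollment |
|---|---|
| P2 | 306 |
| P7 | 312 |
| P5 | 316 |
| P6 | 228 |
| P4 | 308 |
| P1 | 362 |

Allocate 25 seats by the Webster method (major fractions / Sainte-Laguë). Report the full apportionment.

Standard divisor 1832/25 ≈ 73.28; standard quotas: P2 4.176, P7 4.258, P5 4.312, P6 3.111, P4 4.203, P1 4.940.
Rounding to the nearest integer gives 4, 4, 4, 3, 4, 5 = 24 seats, so the divisor must be adjusted.
With modified divisor 69.8: modified quotas P2 4.384, P7 4.470, P5 4.527, P6 3.266, P4 4.413, P1 5.186.
Rounding to the nearest integer: P2 4, P7 4, P5 5, P6 3, P4 4, P1 5 (total 25).

P2: 4, P7: 4, P5: 5, P6: 3, P4: 4, P1: 5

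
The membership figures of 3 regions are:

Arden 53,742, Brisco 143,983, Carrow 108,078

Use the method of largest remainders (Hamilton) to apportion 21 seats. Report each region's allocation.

Arden=4; Brisco=10; Carrow=7

Total 305803; standard divisor 305803/21 ≈ 14562.048.
Standard quotas: Arden 3.6906, Brisco 9.8876, Carrow 7.4219.
Lower quotas: Arden 3, Brisco 9, Carrow 7 (sum 19, leaving 2 seats).
Remainders in descending order: Brisco 0.8876, Arden 0.6906, Carrow 0.4219.
Largest remainders: Brisco, Arden receive the extra seats.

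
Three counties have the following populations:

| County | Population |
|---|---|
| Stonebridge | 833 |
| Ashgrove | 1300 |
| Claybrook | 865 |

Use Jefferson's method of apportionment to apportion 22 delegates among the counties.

Standard divisor 2998/22 ≈ 136.273; standard quotas: Stonebridge 6.113, Ashgrove 9.540, Claybrook 6.348.
Rounding down gives 6, 9, 6 = 21 seats, so the divisor must be adjusted.
With modified divisor 127: modified quotas Stonebridge 6.559, Ashgrove 10.236, Claybrook 6.811.
Rounding down: Stonebridge 6, Ashgrove 10, Claybrook 6 (total 22).

Stonebridge 6, Ashgrove 10, Claybrook 6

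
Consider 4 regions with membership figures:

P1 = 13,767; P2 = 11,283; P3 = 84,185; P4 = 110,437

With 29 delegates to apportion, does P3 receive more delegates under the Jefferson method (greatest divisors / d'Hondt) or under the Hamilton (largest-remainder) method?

Jefferson: P1 1, P2 1, P3 12, P4 15.
Hamilton: P1 2, P2 1, P3 11, P4 15.
P3 gets 12 under Jefferson and 11 under Hamilton.

Jefferson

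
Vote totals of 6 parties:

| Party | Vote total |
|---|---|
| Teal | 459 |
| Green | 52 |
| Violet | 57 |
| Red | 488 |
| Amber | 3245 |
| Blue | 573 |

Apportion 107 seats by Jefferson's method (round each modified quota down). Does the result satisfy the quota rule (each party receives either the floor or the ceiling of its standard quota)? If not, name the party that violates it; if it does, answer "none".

Amber

Standard quotas: Teal 10.077, Green 1.142, Violet 1.251, Red 10.713, Amber 71.238, Blue 12.579.
Jefferson allocation: Teal 10, Green 1, Violet 1, Red 10, Amber 73, Blue 12.
Amber has quota 71.238 (lower 71, upper 72) but receives 73 — outside the quota interval.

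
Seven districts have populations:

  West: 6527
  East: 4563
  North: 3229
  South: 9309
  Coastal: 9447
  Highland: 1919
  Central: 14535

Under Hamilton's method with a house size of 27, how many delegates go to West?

4

Standard divisor: 49529 ÷ 27 ≈ 1834.407.
Standard quotas: West 3.5581, East 2.4875, North 1.7602, South 5.0747, Coastal 5.1499, Highland 1.0461, Central 7.9235.
Lower quotas: West 3, East 2, North 1, South 5, Coastal 5, Highland 1, Central 7 (sum 24, leaving 3 seats).
Remainders in descending order: Central 0.9235, North 0.7602, West 0.5581, East 0.4875, Coastal 0.1499, South 0.0747, Highland 0.0461.
The surplus seats go to Central, North, West.
West receives 4.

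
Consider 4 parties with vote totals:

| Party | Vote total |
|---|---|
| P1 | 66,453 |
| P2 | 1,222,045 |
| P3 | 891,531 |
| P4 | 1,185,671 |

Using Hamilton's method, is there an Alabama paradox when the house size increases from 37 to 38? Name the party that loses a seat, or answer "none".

none

At 37 seats: P1 1, P2 13, P3 10, P4 13.
At 38 seats: P1 1, P2 14, P3 10, P4 13.
No party's allocation decreased.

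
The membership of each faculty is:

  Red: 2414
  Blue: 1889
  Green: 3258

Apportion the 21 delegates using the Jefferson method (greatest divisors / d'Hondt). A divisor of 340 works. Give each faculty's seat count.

With modified divisor 340: modified quotas Red 7.100, Blue 5.556, Green 9.582.
Rounding down: Red 7, Blue 5, Green 9 (total 21).

Red 7, Blue 5, Green 9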